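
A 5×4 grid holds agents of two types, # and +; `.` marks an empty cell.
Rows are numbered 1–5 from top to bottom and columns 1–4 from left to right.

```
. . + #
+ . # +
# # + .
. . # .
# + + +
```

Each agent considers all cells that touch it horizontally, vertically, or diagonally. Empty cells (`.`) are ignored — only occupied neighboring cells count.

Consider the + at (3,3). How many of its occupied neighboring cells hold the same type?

Occupied neighbors of (3,3): (2,3)=#, (2,4)=+, (3,2)=#, (4,3)=#.
Same type (+): 1 of 4.

1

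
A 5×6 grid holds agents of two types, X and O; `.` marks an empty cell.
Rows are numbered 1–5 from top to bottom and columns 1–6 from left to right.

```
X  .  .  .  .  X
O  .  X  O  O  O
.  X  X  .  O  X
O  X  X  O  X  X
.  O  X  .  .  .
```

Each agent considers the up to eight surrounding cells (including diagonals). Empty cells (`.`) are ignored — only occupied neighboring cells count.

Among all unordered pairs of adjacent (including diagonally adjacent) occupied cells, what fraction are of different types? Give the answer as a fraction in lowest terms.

Scan each occupied cell's neighbors to the right and below (and the two forward diagonals) so each pair is counted once.
From row 1: 3 unlike of 3 pairs (running 3/3).
From row 2: 5 unlike of 12 pairs (running 8/15).
From row 3: 5 unlike of 13 pairs (running 13/28).
From row 4: 6 unlike of 11 pairs (running 19/39).
From row 5: 1 unlike of 1 pairs (running 20/40).
Total adjacent occupied pairs: 40; unlike-type pairs: 20.
20/40 reduces to 1/2.

1/2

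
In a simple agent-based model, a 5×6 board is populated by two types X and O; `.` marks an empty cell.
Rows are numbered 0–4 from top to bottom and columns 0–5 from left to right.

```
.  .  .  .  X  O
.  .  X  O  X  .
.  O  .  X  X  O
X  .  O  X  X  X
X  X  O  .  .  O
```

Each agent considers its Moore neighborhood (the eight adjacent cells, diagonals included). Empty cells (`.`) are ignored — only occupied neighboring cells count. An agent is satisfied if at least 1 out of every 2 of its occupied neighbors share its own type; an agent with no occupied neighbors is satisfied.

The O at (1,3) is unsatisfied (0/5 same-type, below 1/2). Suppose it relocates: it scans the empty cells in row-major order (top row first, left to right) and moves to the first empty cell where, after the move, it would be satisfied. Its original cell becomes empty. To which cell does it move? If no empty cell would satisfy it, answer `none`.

Vacating (1,3). Empty cells in order:
  (0,0): 0/0 same-type → satisfied — stop here.

(0,0)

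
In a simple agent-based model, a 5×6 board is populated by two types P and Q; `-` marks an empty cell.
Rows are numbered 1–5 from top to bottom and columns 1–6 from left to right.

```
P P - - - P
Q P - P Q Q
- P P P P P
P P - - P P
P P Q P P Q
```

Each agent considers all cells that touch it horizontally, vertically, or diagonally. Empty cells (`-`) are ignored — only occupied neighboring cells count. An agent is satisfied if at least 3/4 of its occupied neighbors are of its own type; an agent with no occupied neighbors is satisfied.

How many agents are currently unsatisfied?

11

(1,1)P 2/3 not
(1,2)P 2/3 not
(1,6)P 0/2 not
(2,1)Q 0/4 not
(2,2)P 4/5 satisfied
(2,4)P 3/4 satisfied
(2,5)Q 1/6 not
(2,6)Q 1/4 not
(3,2)P 4/5 satisfied
(3,3)P 5/5 satisfied
(3,4)P 4/5 satisfied
(3,5)P 5/7 not
(3,6)P 3/5 not
(4,1)P 4/4 satisfied
(4,2)P 5/6 satisfied
(4,5)P 6/7 satisfied
(4,6)P 4/5 satisfied
(5,1)P 3/3 satisfied
(5,2)P 3/4 satisfied
(5,3)Q 0/3 not
(5,4)P 2/3 not
(5,5)P 3/4 satisfied
(5,6)Q 0/3 not
Unsatisfied: (1,1), (1,2), (1,6), (2,1), (2,5), (2,6), (3,5), (3,6), (5,3), (5,4), (5,6) — 11 in total.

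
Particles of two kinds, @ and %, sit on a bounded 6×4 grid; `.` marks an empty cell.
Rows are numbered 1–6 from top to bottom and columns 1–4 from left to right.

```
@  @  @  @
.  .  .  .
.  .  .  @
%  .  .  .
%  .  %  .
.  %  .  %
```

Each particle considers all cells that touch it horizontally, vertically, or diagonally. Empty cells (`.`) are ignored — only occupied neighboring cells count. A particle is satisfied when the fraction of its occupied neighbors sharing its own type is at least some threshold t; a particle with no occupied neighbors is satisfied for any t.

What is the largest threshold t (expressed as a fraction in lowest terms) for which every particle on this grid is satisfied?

1/1

(1,1)@ 1/1
(1,2)@ 2/2
(1,3)@ 2/2
(1,4)@ 1/1
(3,4)@ — no occupied neighbors
(4,1)% 1/1
(5,1)% 2/2
(5,3)% 2/2
(6,2)% 2/2
(6,4)% 1/1
The smallest same-type fraction is 1/1 at (1,1), which reduces to 1/1. Any threshold above that leaves this particle unsatisfied.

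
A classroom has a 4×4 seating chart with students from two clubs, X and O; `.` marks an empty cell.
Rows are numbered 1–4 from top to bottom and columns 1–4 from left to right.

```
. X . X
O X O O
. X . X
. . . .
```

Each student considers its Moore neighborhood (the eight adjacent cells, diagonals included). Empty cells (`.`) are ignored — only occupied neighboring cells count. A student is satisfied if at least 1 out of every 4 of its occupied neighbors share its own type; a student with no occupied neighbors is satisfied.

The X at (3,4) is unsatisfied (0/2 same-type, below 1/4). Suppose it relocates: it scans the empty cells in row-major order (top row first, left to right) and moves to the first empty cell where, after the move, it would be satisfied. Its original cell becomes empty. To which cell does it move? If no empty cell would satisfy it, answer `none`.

Vacating (3,4). Empty cells in order:
  (1,1): 2/3 same-type → satisfied — stop here.

(1,1)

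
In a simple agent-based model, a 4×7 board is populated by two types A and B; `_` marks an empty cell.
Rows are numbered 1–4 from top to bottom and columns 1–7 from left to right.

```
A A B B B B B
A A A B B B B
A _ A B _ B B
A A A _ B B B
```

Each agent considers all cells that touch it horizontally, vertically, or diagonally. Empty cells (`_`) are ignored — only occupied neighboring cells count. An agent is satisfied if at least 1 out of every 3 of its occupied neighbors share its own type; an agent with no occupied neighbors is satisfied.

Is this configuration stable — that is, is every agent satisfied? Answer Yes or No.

Yes

Row 1: (1,1)A 3/3 ok · (1,2)A 4/5 ok · (1,3)B 2/5 ok · (1,4)B 4/5 ok · (1,5)B 5/5 ok · (1,6)B 5/5 ok · (1,7)B 3/3 ok
Row 2: (2,1)A 4/4 ok · (2,2)A 6/7 ok · (2,3)A 3/7 ok · (2,4)B 5/7 ok · (2,5)B 7/7 ok · (2,6)B 7/7 ok · (2,7)B 5/5 ok
Row 3: (3,1)A 4/4 ok · (3,3)A 4/6 ok · (3,4)B 3/6 ok · (3,6)B 7/7 ok · (3,7)B 5/5 ok
Row 4: (4,1)A 2/2 ok · (4,2)A 4/4 ok · (4,3)A 2/3 ok · (4,5)B 3/3 ok · (4,6)B 4/4 ok · (4,7)B 3/3 ok
All meet the threshold, so the configuration is stable.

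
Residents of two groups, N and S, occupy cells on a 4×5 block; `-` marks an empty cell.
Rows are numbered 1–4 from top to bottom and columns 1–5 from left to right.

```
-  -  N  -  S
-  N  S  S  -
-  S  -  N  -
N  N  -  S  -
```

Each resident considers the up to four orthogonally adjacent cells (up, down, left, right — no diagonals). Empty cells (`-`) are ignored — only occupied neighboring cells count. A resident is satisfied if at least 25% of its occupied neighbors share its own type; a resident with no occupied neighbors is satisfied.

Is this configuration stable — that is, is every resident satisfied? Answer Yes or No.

(1,3)N 0/1 ✗
(1,5)S 0/0 ✓
(2,2)N 0/2 ✗
(2,3)S 1/3 ✓
(2,4)S 1/2 ✓
(3,2)S 0/2 ✗
(3,4)N 0/2 ✗
(4,1)N 1/1 ✓
(4,2)N 1/2 ✓
(4,4)S 0/1 ✗
For instance (1,3) has only 0/1 same-type neighbors, below 1/4.

No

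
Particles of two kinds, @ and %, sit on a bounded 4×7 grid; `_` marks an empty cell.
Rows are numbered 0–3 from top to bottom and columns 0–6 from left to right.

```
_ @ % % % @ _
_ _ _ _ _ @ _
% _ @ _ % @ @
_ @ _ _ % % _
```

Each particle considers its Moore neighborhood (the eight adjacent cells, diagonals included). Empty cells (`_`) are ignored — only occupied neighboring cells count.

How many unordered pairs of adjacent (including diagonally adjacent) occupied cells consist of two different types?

9

Scan each occupied cell's neighbors to the right and below (and the two forward diagonals) so each pair is counted once.
Row 0: @(0,1)–%(0,2)≠ %(0,2)–%(0,3)= %(0,3)–%(0,4)= %(0,4)–@(0,5)≠ %(0,4)–@(1,5)≠ @(0,5)–@(1,5)=  → 3/6 unlike.
Row 1: @(1,5)–@(2,5)= @(1,5)–@(2,6)= @(1,5)–%(2,4)≠  → 1/3 unlike.
Row 2: %(2,0)–@(3,1)≠ @(2,2)–@(3,1)= %(2,4)–@(2,5)≠ %(2,4)–%(3,4)= %(2,4)–%(3,5)= @(2,5)–@(2,6)= @(2,5)–%(3,5)≠ @(2,5)–%(3,4)≠ @(2,6)–%(3,5)≠  → 5/9 unlike.
Row 3: %(3,4)–%(3,5)=  → 0/1 unlike.
Total adjacent occupied pairs: 19; unlike-type pairs: 9.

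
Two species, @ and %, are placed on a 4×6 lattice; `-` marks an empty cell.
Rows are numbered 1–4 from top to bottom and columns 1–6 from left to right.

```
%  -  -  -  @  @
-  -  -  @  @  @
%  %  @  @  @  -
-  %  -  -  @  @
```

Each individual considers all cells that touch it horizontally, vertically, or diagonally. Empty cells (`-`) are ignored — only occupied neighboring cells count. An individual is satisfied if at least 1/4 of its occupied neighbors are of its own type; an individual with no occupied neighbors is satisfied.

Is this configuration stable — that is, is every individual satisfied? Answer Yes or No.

Yes

(1,1)% 0/0 satisfied
(1,5)@ 4/4 satisfied
(1,6)@ 3/3 satisfied
(2,4)@ 5/5 satisfied
(2,5)@ 6/6 satisfied
(2,6)@ 4/4 satisfied
(3,1)% 2/2 satisfied
(3,2)% 2/3 satisfied
(3,3)@ 2/4 satisfied
(3,4)@ 5/5 satisfied
(3,5)@ 6/6 satisfied
(4,2)% 2/3 satisfied
(4,5)@ 3/3 satisfied
(4,6)@ 2/2 satisfied
All meet the threshold, so the configuration is stable.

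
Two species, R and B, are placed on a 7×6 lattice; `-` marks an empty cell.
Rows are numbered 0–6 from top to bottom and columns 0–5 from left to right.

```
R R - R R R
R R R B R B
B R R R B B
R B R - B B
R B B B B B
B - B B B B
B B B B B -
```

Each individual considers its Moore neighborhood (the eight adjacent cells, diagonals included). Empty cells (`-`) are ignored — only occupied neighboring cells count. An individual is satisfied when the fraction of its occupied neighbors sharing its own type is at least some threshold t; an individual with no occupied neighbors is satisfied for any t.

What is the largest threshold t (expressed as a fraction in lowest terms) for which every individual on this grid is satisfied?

Row 0: (0,0)R 3/3 · (0,1)R 4/4 · (0,3)R 3/4 · (0,4)R 3/5 · (0,5)R 2/3
Row 1: (1,0)R 4/5 · (1,1)R 6/7 · (1,2)R 6/7 · (1,3)B 1/7 · (1,4)R 4/8 · (1,5)B 2/5
Row 2: (2,0)B 1/5 · (2,1)R 6/8 · (2,2)R 5/7 · (2,3)R 4/7 · (2,4)B 5/7 · (2,5)B 4/5
Row 3: (3,0)R 2/5 · (3,1)B 3/8 · (3,2)R 3/7 · (3,4)B 6/7 · (3,5)B 5/5
Row 4: (4,0)R 1/4 · (4,1)B 4/7 · (4,2)B 5/6 · (4,3)B 6/7 · (4,4)B 7/7 · (4,5)B 5/5
Row 5: (5,0)B 3/4 · (5,2)B 7/7 · (5,3)B 8/8 · (5,4)B 7/7 · (5,5)B 4/4
Row 6: (6,0)B 2/2 · (6,1)B 4/4 · (6,2)B 4/4 · (6,3)B 5/5 · (6,4)B 4/4
The smallest same-type fraction is 1/7 at (1,3), which reduces to 1/7. Any threshold above that leaves this individual unsatisfied.

1/7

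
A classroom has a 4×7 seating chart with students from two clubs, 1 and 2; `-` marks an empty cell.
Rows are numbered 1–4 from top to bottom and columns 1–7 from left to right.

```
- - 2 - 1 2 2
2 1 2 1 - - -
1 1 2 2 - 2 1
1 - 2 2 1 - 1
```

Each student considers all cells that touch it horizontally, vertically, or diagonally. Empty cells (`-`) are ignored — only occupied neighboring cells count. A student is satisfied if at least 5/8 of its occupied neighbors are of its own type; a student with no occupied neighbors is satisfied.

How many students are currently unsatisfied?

(1,3)2 1/3 ✗
(1,5)1 1/2 ✗
(1,6)2 1/2 ✗
(1,7)2 1/1 ✓
(2,1)2 0/3 ✗
(2,2)1 2/6 ✗
(2,3)2 3/6 ✗
(2,4)1 1/5 ✗
(3,1)1 3/4 ✓
(3,2)1 3/7 ✗
(3,3)2 4/7 ✗
(3,4)2 4/6 ✓
(3,6)2 0/3 ✗
(3,7)1 1/2 ✗
(4,1)1 2/2 ✓
(4,3)2 3/4 ✓
(4,4)2 3/4 ✓
(4,5)1 0/3 ✗
(4,7)1 1/2 ✗
Unsatisfied: (1,3), (1,5), (1,6), (2,1), (2,2), (2,3), (2,4), (3,2), (3,3), (3,6), (3,7), (4,5), (4,7) — 13 in total.

13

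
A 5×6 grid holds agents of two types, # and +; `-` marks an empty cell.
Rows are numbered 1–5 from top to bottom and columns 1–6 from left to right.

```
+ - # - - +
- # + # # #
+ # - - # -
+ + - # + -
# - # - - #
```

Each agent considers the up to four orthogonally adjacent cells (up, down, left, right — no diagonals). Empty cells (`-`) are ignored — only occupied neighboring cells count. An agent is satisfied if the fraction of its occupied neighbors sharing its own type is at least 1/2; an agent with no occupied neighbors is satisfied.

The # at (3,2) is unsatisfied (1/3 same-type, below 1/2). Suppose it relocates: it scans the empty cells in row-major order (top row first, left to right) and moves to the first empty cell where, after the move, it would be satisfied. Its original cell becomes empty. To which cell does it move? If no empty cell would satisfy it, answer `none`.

(1,2)

Vacating (3,2). Empty cells in order:
  (1,2): 2/3 same-type → satisfied — stop here.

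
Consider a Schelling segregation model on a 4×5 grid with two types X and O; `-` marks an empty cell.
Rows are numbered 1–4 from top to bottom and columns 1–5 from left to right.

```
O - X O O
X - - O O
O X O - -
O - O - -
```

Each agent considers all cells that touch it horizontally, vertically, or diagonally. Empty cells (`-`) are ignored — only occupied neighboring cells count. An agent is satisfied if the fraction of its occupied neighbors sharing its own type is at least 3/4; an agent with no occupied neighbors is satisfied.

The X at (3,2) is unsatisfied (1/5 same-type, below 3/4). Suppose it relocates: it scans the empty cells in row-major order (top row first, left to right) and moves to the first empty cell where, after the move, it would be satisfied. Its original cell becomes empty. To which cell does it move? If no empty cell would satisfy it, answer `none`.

Vacating (3,2). Empty cells in order:
  (1,2): 2/3 same-type → still unsatisfied.
  (2,2): 2/5 same-type → still unsatisfied.
  (2,3): 1/4 same-type → still unsatisfied.
  (3,4): 0/4 same-type → still unsatisfied.
  (3,5): 0/2 same-type → still unsatisfied.
  (4,2): 0/4 same-type → still unsatisfied.
  (4,4): 0/2 same-type → still unsatisfied.
  (4,5): 0/0 same-type → satisfied — stop here.

(4,5)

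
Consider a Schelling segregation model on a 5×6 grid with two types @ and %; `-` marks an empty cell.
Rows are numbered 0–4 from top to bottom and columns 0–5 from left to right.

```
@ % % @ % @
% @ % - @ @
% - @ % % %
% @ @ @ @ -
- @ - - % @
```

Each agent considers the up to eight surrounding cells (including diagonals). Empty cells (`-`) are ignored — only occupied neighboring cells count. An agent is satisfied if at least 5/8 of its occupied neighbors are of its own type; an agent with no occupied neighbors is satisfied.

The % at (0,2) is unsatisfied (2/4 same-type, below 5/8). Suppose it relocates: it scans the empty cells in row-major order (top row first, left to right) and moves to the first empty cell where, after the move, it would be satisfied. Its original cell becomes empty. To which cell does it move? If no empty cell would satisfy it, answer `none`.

none

Vacating (0,2). Empty cells in order:
  (1,3): 4/7 same-type → still unsatisfied.
  (2,1): 4/8 same-type → still unsatisfied.
  (3,5): 3/5 same-type → still unsatisfied.
  (4,0): 1/3 same-type → still unsatisfied.
  (4,2): 0/4 same-type → still unsatisfied.
  (4,3): 1/4 same-type → still unsatisfied.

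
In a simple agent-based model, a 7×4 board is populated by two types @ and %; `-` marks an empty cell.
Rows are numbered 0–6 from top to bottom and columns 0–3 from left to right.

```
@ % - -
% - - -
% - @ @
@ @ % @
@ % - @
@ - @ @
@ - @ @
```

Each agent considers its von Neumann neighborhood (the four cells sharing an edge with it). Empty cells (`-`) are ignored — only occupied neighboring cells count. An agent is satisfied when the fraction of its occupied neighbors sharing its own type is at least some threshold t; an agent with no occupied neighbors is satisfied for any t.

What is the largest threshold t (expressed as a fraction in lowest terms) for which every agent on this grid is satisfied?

Row 0: (0,0)@ 0/2 · (0,1)% 0/1
Row 1: (1,0)% 1/2
Row 2: (2,0)% 1/2 · (2,2)@ 1/2 · (2,3)@ 2/2
Row 3: (3,0)@ 2/3 · (3,1)@ 1/3 · (3,2)% 0/3 · (3,3)@ 2/3
Row 4: (4,0)@ 2/3 · (4,1)% 0/2 · (4,3)@ 2/2
Row 5: (5,0)@ 2/2 · (5,2)@ 2/2 · (5,3)@ 3/3
Row 6: (6,0)@ 1/1 · (6,2)@ 2/2 · (6,3)@ 2/2
The smallest same-type fraction is 0/2 at (0,0), which reduces to 0/1. Any threshold above that leaves this agent unsatisfied.

0/1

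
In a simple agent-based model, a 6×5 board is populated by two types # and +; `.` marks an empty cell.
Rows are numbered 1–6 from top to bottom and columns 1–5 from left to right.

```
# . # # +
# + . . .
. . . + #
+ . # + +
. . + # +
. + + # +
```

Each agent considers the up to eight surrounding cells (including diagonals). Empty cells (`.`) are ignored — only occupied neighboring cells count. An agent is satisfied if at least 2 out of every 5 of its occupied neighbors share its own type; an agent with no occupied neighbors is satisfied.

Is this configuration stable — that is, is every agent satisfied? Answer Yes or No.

No

(1,1)# 1/2 satisfied
(1,3)# 1/2 satisfied
(1,4)# 1/2 satisfied
(1,5)+ 0/1 not
(2,1)# 1/2 satisfied
(2,2)+ 0/3 not
(3,4)+ 2/4 satisfied
(3,5)# 0/3 not
(4,1)+ 0/0 satisfied
(4,3)# 1/4 not
(4,4)+ 4/7 satisfied
(4,5)+ 3/5 satisfied
(5,3)+ 3/6 satisfied
(5,4)# 2/8 not
(5,5)+ 3/5 satisfied
(6,2)+ 2/2 satisfied
(6,3)+ 2/4 satisfied
(6,4)# 1/5 not
(6,5)+ 1/3 not
For instance (1,5) has only 0/1 same-type neighbors, below 2/5.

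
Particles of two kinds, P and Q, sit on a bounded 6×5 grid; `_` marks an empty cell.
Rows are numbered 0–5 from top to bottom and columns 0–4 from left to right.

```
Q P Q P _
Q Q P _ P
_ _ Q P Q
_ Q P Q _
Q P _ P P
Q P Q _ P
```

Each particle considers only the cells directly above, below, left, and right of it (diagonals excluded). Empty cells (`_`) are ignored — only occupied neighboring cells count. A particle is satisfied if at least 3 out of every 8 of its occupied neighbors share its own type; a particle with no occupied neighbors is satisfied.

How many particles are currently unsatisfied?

Row 0: (0,0)Q 1/2 ok · (0,1)P 0/3 unhappy · (0,2)Q 0/3 unhappy · (0,3)P 0/1 unhappy
Row 1: (1,0)Q 2/2 ok · (1,1)Q 1/3 unhappy · (1,2)P 0/3 unhappy · (1,4)P 0/1 unhappy
Row 2: (2,2)Q 0/3 unhappy · (2,3)P 0/3 unhappy · (2,4)Q 0/2 unhappy
Row 3: (3,1)Q 0/2 unhappy · (3,2)P 0/3 unhappy · (3,3)Q 0/3 unhappy
Row 4: (4,0)Q 1/2 ok · (4,1)P 1/3 unhappy · (4,3)P 1/2 ok · (4,4)P 2/2 ok
Row 5: (5,0)Q 1/2 ok · (5,1)P 1/3 unhappy · (5,2)Q 0/1 unhappy · (5,4)P 1/1 ok
Unsatisfied: (0,1), (0,2), (0,3), (1,1), (1,2), (1,4), (2,2), (2,3), (2,4), (3,1), (3,2), (3,3), (4,1), (5,1), (5,2) — 15 in total.

15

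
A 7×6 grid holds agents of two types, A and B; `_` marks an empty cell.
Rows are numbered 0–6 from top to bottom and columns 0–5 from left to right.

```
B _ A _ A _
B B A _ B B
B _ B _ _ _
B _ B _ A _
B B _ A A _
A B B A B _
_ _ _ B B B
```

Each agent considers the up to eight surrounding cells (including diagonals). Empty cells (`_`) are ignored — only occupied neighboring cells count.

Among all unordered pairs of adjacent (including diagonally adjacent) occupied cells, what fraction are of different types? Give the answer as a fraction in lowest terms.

16/45

Scan each occupied cell's neighbors to the right and below (and the two forward diagonals) so each pair is counted once.
Row 0: B(0,0)–B(1,0)= B(0,0)–B(1,1)= A(0,2)–A(1,2)= A(0,2)–B(1,1)≠ A(0,4)–B(1,4)≠ A(0,4)–B(1,5)≠  → 3/6 unlike.
Row 1: B(1,0)–B(1,1)= B(1,0)–B(2,0)= B(1,1)–A(1,2)≠ B(1,1)–B(2,2)= B(1,1)–B(2,0)= A(1,2)–B(2,2)≠ B(1,4)–B(1,5)=  → 2/7 unlike.
Row 2: B(2,0)–B(3,0)= B(2,2)–B(3,2)=  → 0/2 unlike.
Row 3: B(3,0)–B(4,0)= B(3,0)–B(4,1)= B(3,2)–A(4,3)≠ B(3,2)–B(4,1)= A(3,4)–A(4,4)= A(3,4)–A(4,3)=  → 1/6 unlike.
Row 4: B(4,0)–B(4,1)= B(4,0)–A(5,0)≠ B(4,0)–B(5,1)= B(4,1)–B(5,1)= B(4,1)–B(5,2)= B(4,1)–A(5,0)≠ A(4,3)–A(4,4)= A(4,3)–A(5,3)= A(4,3)–B(5,4)≠ A(4,3)–B(5,2)≠ A(4,4)–B(5,4)≠ A(4,4)–A(5,3)=  → 5/12 unlike.
Row 5: A(5,0)–B(5,1)≠ B(5,1)–B(5,2)= B(5,2)–A(5,3)≠ B(5,2)–B(6,3)= A(5,3)–B(5,4)≠ A(5,3)–B(6,3)≠ A(5,3)–B(6,4)≠ B(5,4)–B(6,4)= B(5,4)–B(6,5)= B(5,4)–B(6,3)=  → 5/10 unlike.
Row 6: B(6,3)–B(6,4)= B(6,4)–B(6,5)=  → 0/2 unlike.
Total adjacent occupied pairs: 45; unlike-type pairs: 16.
16/45 is already in lowest terms.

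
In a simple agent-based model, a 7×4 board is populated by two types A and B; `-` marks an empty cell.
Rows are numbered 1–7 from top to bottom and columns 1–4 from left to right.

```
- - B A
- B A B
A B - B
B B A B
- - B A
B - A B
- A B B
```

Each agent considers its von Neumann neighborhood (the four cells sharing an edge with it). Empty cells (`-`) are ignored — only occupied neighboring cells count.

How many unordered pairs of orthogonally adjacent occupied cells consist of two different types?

17

Scan each occupied cell's neighbors to the right and below so each pair is counted once.
Row 1: B(1,3)–A(1,4)≠ B(1,3)–A(2,3)≠ A(1,4)–B(2,4)≠  → 3/3 unlike.
Row 2: B(2,2)–A(2,3)≠ B(2,2)–B(3,2)= A(2,3)–B(2,4)≠ B(2,4)–B(3,4)=  → 2/4 unlike.
Row 3: A(3,1)–B(3,2)≠ A(3,1)–B(4,1)≠ B(3,2)–B(4,2)= B(3,4)–B(4,4)=  → 2/4 unlike.
Row 4: B(4,1)–B(4,2)= B(4,2)–A(4,3)≠ A(4,3)–B(4,4)≠ A(4,3)–B(5,3)≠ B(4,4)–A(5,4)≠  → 4/5 unlike.
Row 5: B(5,3)–A(5,4)≠ B(5,3)–A(6,3)≠ A(5,4)–B(6,4)≠  → 3/3 unlike.
Row 6: A(6,3)–B(6,4)≠ A(6,3)–B(7,3)≠ B(6,4)–B(7,4)=  → 2/3 unlike.
Row 7: A(7,2)–B(7,3)≠ B(7,3)–B(7,4)=  → 1/2 unlike.
Total adjacent occupied pairs: 24; unlike-type pairs: 17.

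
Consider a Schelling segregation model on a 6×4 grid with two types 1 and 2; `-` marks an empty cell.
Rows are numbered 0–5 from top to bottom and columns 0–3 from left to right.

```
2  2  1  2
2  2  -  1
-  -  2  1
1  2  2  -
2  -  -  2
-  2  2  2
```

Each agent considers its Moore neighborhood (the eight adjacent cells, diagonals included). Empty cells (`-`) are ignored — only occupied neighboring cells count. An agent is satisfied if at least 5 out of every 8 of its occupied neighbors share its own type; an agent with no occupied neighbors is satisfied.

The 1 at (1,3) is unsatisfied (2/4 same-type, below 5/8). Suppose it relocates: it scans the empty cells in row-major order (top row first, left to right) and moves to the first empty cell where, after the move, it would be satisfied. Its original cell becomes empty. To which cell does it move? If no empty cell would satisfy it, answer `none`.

none

Vacating (1,3). Empty cells in order:
  (1,2): 2/6 same-type → still unsatisfied.
  (2,0): 1/4 same-type → still unsatisfied.
  (2,1): 1/6 same-type → still unsatisfied.
  (3,3): 1/4 same-type → still unsatisfied.
  (4,1): 1/6 same-type → still unsatisfied.
  (4,2): 0/6 same-type → still unsatisfied.
  (5,0): 0/2 same-type → still unsatisfied.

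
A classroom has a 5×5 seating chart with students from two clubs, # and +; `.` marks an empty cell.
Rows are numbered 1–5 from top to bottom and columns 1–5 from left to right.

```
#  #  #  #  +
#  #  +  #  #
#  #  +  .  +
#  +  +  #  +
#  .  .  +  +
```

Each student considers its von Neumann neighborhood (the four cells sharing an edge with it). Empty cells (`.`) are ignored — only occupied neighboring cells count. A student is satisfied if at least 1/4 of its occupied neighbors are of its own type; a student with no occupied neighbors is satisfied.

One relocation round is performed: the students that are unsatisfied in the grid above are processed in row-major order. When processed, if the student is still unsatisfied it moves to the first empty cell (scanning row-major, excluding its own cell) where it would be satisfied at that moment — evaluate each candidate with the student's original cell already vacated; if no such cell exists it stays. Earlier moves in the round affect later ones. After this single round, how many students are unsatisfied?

Initially unsatisfied (in order): (1,5), (4,4).
  (1,5) → (3,4).
  (4,4) → (1,5).
Resulting grid:
# # # # #
# # + # #
# # + + +
# + + . +
# . . + +
All satisfied now.

0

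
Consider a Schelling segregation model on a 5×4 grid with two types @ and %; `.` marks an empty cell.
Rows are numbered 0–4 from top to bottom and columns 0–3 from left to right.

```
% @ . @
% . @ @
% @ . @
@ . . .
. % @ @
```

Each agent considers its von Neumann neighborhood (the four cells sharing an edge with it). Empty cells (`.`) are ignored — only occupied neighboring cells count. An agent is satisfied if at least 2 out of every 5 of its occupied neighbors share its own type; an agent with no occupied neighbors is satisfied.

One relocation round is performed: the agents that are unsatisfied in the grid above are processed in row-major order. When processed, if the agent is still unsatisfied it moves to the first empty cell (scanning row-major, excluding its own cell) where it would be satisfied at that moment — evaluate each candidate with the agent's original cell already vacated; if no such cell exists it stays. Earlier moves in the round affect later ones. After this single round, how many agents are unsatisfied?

Initially unsatisfied (in order): (0,1), (2,0), (2,1), (3,0), (4,1).
  (0,1) → (0,2).
  (2,0) → (0,1).
  (2,1): now satisfied by earlier moves; stays.
  (3,0): now satisfied by earlier moves; stays.
  (4,1) → (1,1).
Resulting grid:
% % @ @
% % @ @
. @ . @
@ . . .
. . @ @
Unsatisfied now: (2,1).

1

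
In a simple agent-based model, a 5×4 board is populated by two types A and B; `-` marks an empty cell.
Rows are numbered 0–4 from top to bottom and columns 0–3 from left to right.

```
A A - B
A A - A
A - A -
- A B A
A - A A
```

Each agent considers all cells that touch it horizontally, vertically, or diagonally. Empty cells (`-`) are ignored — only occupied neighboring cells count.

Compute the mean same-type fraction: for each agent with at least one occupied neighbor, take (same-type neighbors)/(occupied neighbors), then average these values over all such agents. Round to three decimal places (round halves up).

(0,0)A 3/3
(0,1)A 3/3
(0,3)B 0/1
(1,0)A 4/4
(1,1)A 5/5
(1,3)A 1/2
(2,0)A 3/3
(2,2)A 4/5
(3,1)A 4/5
(3,2)B 0/5
(3,3)A 3/4
(4,0)A 1/1
(4,2)A 3/4
(4,3)A 2/3
Sum over 14 agents: 3/3 + 3/3 + 0/1 + 4/4 + 5/5 + 1/2 + 3/3 + 4/5 + 4/5 + 0/5 + 3/4 + 1/1 + 3/4 + 2/3 = 154/15; mean = 154/15 ÷ 14 = 11/15 = 0.733333… → 0.733.

0.733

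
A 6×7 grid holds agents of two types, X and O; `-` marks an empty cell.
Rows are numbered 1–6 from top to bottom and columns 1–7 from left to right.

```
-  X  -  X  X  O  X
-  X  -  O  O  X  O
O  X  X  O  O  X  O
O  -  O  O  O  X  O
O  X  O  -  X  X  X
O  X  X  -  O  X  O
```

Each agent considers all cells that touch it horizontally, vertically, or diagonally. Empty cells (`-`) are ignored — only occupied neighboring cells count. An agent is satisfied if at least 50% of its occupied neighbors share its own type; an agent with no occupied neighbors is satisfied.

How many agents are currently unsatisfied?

19

Row 1: (1,2)X 1/1 satisfied · (1,4)X 1/3 not · (1,5)X 2/5 not · (1,6)O 2/5 not · (1,7)X 1/3 not
Row 2: (2,2)X 3/4 satisfied · (2,4)O 3/6 satisfied · (2,5)O 4/8 satisfied · (2,6)X 3/8 not · (2,7)O 2/5 not
Row 3: (3,1)O 1/3 not · (3,2)X 2/5 not · (3,3)X 2/6 not · (3,4)O 6/7 satisfied · (3,5)O 5/8 satisfied · (3,6)X 2/8 not · (3,7)O 2/5 not
Row 4: (4,1)O 2/4 satisfied · (4,3)O 3/6 satisfied · (4,4)O 5/7 satisfied · (4,5)O 3/7 not · (4,6)X 4/8 satisfied · (4,7)O 1/5 not
Row 5: (5,1)O 2/4 satisfied · (5,2)X 2/7 not · (5,3)O 2/5 not · (5,5)X 3/6 satisfied · (5,6)X 4/8 satisfied · (5,7)X 3/5 satisfied
Row 6: (6,1)O 1/3 not · (6,2)X 2/5 not · (6,3)X 2/3 satisfied · (6,5)O 0/3 not · (6,6)X 3/5 satisfied · (6,7)O 0/3 not
Unsatisfied: (1,4), (1,5), (1,6), (1,7), (2,6), (2,7), (3,1), (3,2), (3,3), (3,6), (3,7), (4,5), (4,7), (5,2), (5,3), (6,1), (6,2), (6,5), (6,7) — 19 in total.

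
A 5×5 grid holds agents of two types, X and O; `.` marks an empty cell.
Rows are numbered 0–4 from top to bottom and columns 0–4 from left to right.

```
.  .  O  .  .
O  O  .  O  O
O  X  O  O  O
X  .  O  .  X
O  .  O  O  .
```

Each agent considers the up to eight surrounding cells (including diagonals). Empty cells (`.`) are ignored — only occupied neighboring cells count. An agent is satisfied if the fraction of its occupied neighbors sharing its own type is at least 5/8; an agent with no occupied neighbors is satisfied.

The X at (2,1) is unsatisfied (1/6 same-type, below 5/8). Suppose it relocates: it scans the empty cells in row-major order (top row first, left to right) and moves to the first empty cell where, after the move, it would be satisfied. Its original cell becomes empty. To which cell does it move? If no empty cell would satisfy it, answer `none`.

none

Vacating (2,1). Empty cells in order:
  (0,0): 0/2 same-type → still unsatisfied.
  (0,1): 0/3 same-type → still unsatisfied.
  (0,3): 0/3 same-type → still unsatisfied.
  (0,4): 0/2 same-type → still unsatisfied.
  (1,2): 0/5 same-type → still unsatisfied.
  (3,1): 1/6 same-type → still unsatisfied.
  (3,3): 1/7 same-type → still unsatisfied.
  (4,1): 1/4 same-type → still unsatisfied.
  (4,4): 1/2 same-type → still unsatisfied.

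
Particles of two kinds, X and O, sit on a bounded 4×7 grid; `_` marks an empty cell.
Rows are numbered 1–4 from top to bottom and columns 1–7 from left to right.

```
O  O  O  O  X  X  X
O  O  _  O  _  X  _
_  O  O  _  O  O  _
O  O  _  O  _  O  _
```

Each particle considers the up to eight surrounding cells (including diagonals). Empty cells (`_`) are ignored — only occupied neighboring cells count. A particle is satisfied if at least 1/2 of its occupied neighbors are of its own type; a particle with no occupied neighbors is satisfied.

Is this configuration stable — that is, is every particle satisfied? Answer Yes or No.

Yes

Row 1: (1,1)O 3/3 ✓ · (1,2)O 4/4 ✓ · (1,3)O 4/4 ✓ · (1,4)O 2/3 ✓ · (1,5)X 2/4 ✓ · (1,6)X 3/3 ✓ · (1,7)X 2/2 ✓
Row 2: (2,1)O 4/4 ✓ · (2,2)O 6/6 ✓ · (2,4)O 4/5 ✓ · (2,6)X 3/5 ✓
Row 3: (3,2)O 5/5 ✓ · (3,3)O 5/5 ✓ · (3,5)O 4/5 ✓ · (3,6)O 2/3 ✓
Row 4: (4,1)O 2/2 ✓ · (4,2)O 3/3 ✓ · (4,4)O 2/2 ✓ · (4,6)O 2/2 ✓
All meet the threshold, so the configuration is stable.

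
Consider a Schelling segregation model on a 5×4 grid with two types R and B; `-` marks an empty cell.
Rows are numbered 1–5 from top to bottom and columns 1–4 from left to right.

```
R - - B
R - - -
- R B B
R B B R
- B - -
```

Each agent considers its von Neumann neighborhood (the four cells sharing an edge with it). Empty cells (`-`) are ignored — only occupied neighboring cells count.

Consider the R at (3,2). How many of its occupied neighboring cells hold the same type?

0

Occupied neighbors of (3,2): (4,2)=B, (3,3)=B.
Same type (R): 0 of 2.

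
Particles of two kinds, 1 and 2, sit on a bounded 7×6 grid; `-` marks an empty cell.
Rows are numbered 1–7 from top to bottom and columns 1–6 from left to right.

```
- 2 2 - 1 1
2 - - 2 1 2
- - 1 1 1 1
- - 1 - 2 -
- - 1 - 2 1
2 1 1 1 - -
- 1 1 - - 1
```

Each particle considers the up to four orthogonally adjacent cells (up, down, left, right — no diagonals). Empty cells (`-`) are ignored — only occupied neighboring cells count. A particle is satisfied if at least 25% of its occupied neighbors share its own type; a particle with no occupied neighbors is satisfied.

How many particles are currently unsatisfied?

Row 1: (1,2)2 1/1 ✓ · (1,3)2 1/1 ✓ · (1,5)1 2/2 ✓ · (1,6)1 1/2 ✓
Row 2: (2,1)2 0/0 ✓ · (2,4)2 0/2 ✗ · (2,5)1 2/4 ✓ · (2,6)2 0/3 ✗
Row 3: (3,3)1 2/2 ✓ · (3,4)1 2/3 ✓ · (3,5)1 3/4 ✓ · (3,6)1 1/2 ✓
Row 4: (4,3)1 2/2 ✓ · (4,5)2 1/2 ✓
Row 5: (5,3)1 2/2 ✓ · (5,5)2 1/2 ✓ · (5,6)1 0/1 ✗
Row 6: (6,1)2 0/1 ✗ · (6,2)1 2/3 ✓ · (6,3)1 4/4 ✓ · (6,4)1 1/1 ✓
Row 7: (7,2)1 2/2 ✓ · (7,3)1 2/2 ✓ · (7,6)1 0/0 ✓
Unsatisfied: (2,4), (2,6), (5,6), (6,1) — 4 in total.

4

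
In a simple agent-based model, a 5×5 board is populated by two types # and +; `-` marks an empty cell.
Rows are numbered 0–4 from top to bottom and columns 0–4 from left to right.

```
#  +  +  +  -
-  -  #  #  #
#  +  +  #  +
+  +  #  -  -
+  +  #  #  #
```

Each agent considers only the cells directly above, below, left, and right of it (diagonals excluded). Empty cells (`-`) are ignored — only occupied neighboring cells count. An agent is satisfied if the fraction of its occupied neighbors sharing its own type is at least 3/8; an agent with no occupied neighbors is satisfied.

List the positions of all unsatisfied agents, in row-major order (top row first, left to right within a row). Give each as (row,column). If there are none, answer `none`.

(0,0), (1,2), (2,0), (2,2), (2,3), (2,4), (3,2)

(0,0)# 0/1 ✗
(0,1)+ 1/2 ✓
(0,2)+ 2/3 ✓
(0,3)+ 1/2 ✓
(1,2)# 1/3 ✗
(1,3)# 3/4 ✓
(1,4)# 1/2 ✓
(2,0)# 0/2 ✗
(2,1)+ 2/3 ✓
(2,2)+ 1/4 ✗
(2,3)# 1/3 ✗
(2,4)+ 0/2 ✗
(3,0)+ 2/3 ✓
(3,1)+ 3/4 ✓
(3,2)# 1/3 ✗
(4,0)+ 2/2 ✓
(4,1)+ 2/3 ✓
(4,2)# 2/3 ✓
(4,3)# 2/2 ✓
(4,4)# 1/1 ✓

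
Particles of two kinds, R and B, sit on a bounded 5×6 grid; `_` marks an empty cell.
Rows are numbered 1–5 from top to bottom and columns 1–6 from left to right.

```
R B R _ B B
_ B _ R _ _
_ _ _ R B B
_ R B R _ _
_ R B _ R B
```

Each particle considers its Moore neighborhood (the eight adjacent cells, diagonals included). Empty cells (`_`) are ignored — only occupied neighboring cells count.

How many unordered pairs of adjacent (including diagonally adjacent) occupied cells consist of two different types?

16

Scan each occupied cell's neighbors to the right and below (and the two forward diagonals) so each pair is counted once.
Row 1: R(1,1)–B(1,2)≠ R(1,1)–B(2,2)≠ B(1,2)–R(1,3)≠ B(1,2)–B(2,2)= R(1,3)–R(2,4)= R(1,3)–B(2,2)≠ B(1,5)–B(1,6)= B(1,5)–R(2,4)≠  → 5/8 unlike.
Row 2: R(2,4)–R(3,4)= R(2,4)–B(3,5)≠  → 1/2 unlike.
Row 3: R(3,4)–B(3,5)≠ R(3,4)–R(4,4)= R(3,4)–B(4,3)≠ B(3,5)–B(3,6)= B(3,5)–R(4,4)≠  → 3/5 unlike.
Row 4: R(4,2)–B(4,3)≠ R(4,2)–R(5,2)= R(4,2)–B(5,3)≠ B(4,3)–R(4,4)≠ B(4,3)–B(5,3)= B(4,3)–R(5,2)≠ R(4,4)–R(5,5)= R(4,4)–B(5,3)≠  → 5/8 unlike.
Row 5: R(5,2)–B(5,3)≠ R(5,5)–B(5,6)≠  → 2/2 unlike.
Total adjacent occupied pairs: 25; unlike-type pairs: 16.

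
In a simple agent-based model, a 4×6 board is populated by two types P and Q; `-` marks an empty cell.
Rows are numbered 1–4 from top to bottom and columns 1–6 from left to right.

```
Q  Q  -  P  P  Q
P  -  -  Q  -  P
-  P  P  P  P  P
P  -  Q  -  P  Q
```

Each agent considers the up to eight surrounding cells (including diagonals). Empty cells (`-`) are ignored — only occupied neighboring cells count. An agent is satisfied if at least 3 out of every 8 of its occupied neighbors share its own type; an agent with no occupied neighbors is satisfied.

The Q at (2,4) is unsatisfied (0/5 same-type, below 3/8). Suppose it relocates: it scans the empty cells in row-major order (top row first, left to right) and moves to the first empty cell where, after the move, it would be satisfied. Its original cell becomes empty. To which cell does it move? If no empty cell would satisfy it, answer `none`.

Vacating (2,4). Empty cells in order:
  (1,3): 1/2 same-type → satisfied — stop here.

(1,3)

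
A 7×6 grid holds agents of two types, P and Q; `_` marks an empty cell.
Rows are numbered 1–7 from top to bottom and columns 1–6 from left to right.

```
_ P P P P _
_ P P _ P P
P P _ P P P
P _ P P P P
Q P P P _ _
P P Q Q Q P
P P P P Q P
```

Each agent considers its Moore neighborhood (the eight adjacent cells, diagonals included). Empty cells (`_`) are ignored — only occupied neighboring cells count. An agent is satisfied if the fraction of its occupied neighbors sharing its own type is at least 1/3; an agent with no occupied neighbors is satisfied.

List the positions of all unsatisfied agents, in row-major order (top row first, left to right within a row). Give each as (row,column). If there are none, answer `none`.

(1,2)P 3/3 ✓
(1,3)P 4/4 ✓
(1,4)P 4/4 ✓
(1,5)P 3/3 ✓
(2,2)P 5/5 ✓
(2,3)P 6/6 ✓
(2,5)P 6/6 ✓
(2,6)P 4/4 ✓
(3,1)P 3/3 ✓
(3,2)P 5/5 ✓
(3,4)P 6/6 ✓
(3,5)P 7/7 ✓
(3,6)P 5/5 ✓
(4,1)P 3/4 ✓
(4,3)P 6/6 ✓
(4,4)P 6/6 ✓
(4,5)P 6/6 ✓
(4,6)P 3/3 ✓
(5,1)Q 0/4 ✗
(5,2)P 5/7 ✓
(5,3)P 5/7 ✓
(5,4)P 4/7 ✓
(6,1)P 4/5 ✓
(6,2)P 6/8 ✓
(6,3)Q 1/8 ✗
(6,4)Q 3/7 ✓
(6,5)Q 2/6 ✓
(6,6)P 1/3 ✓
(7,1)P 3/3 ✓
(7,2)P 4/5 ✓
(7,3)P 3/5 ✓
(7,4)P 1/5 ✗
(7,5)Q 2/5 ✓
(7,6)P 1/3 ✓

(5,1), (6,3), (7,4)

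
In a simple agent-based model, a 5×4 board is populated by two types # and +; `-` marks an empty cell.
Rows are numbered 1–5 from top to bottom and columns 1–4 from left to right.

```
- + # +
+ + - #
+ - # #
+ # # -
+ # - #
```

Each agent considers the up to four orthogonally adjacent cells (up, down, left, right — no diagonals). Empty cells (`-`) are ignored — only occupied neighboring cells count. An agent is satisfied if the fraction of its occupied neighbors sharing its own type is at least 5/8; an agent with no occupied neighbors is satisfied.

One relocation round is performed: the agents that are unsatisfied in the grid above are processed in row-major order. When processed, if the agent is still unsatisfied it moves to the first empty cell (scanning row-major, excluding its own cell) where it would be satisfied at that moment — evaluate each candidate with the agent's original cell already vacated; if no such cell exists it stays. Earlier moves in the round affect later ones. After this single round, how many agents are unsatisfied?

1

Initially unsatisfied (in order): (1,2), (1,3), (1,4), (2,4), (5,1), (5,2).
  (1,2) → (1,1).
  (1,3) → (2,3).
  (1,4) → (1,2).
  (2,4): now satisfied by earlier moves; stays.
  (5,1): no empty cell satisfies it; stays.
  (5,2) → (1,4).
Resulting grid:
+ + - #
+ + # #
+ - # #
+ # # -
+ - - #
Unsatisfied now: (4,2).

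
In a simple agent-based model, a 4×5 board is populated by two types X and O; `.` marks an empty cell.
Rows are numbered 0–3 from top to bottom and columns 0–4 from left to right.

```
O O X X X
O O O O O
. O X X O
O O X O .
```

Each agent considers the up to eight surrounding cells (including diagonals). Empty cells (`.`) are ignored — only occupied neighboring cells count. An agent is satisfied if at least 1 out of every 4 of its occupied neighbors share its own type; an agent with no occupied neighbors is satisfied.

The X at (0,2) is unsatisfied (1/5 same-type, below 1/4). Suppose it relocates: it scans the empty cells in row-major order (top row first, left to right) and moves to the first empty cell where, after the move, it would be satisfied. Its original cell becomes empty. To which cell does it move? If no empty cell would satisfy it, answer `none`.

Vacating (0,2). Empty cells in order:
  (2,0): 0/5 same-type → still unsatisfied.
  (3,4): 1/3 same-type → satisfied — stop here.

(3,4)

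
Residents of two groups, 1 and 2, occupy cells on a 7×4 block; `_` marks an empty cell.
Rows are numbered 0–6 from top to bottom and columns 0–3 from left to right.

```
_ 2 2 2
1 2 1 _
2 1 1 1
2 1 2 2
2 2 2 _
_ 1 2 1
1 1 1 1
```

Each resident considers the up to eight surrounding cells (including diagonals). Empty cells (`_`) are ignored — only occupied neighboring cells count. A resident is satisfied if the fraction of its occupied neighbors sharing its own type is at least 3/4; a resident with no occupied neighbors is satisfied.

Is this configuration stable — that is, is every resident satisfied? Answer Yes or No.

No

Row 0: (0,1)2 2/4 ✗ · (0,2)2 3/4 ✓ · (0,3)2 1/2 ✗
Row 1: (1,0)1 1/4 ✗ · (1,1)2 3/7 ✗ · (1,2)1 3/7 ✗
Row 2: (2,0)2 2/5 ✗ · (2,1)1 4/8 ✗ · (2,2)1 4/7 ✗ · (2,3)1 2/4 ✗
Row 3: (3,0)2 3/5 ✗ · (3,1)1 2/8 ✗ · (3,2)2 3/7 ✗ · (3,3)2 2/4 ✗
Row 4: (4,0)2 2/4 ✗ · (4,1)2 5/7 ✗ · (4,2)2 4/7 ✗
Row 5: (5,1)1 3/7 ✗ · (5,2)2 2/7 ✗ · (5,3)1 2/4 ✗
Row 6: (6,0)1 2/2 ✓ · (6,1)1 3/4 ✓ · (6,2)1 4/5 ✓ · (6,3)1 2/3 ✗
For instance (0,1) has only 2/4 same-type neighbors, below 3/4.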